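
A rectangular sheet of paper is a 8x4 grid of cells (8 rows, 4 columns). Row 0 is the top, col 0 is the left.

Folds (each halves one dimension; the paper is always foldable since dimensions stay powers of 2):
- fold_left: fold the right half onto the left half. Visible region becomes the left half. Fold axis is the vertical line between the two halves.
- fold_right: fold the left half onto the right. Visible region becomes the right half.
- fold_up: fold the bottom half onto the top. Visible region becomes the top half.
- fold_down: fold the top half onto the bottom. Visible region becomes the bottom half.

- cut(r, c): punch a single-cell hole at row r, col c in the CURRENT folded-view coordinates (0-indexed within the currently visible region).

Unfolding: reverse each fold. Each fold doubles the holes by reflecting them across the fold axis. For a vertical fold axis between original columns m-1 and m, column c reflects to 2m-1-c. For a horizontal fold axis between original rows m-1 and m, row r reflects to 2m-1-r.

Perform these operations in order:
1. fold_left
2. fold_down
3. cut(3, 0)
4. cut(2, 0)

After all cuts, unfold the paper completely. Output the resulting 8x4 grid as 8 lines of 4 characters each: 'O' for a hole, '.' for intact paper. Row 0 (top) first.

Op 1 fold_left: fold axis v@2; visible region now rows[0,8) x cols[0,2) = 8x2
Op 2 fold_down: fold axis h@4; visible region now rows[4,8) x cols[0,2) = 4x2
Op 3 cut(3, 0): punch at orig (7,0); cuts so far [(7, 0)]; region rows[4,8) x cols[0,2) = 4x2
Op 4 cut(2, 0): punch at orig (6,0); cuts so far [(6, 0), (7, 0)]; region rows[4,8) x cols[0,2) = 4x2
Unfold 1 (reflect across h@4): 4 holes -> [(0, 0), (1, 0), (6, 0), (7, 0)]
Unfold 2 (reflect across v@2): 8 holes -> [(0, 0), (0, 3), (1, 0), (1, 3), (6, 0), (6, 3), (7, 0), (7, 3)]

Answer: O..O
O..O
....
....
....
....
O..O
O..O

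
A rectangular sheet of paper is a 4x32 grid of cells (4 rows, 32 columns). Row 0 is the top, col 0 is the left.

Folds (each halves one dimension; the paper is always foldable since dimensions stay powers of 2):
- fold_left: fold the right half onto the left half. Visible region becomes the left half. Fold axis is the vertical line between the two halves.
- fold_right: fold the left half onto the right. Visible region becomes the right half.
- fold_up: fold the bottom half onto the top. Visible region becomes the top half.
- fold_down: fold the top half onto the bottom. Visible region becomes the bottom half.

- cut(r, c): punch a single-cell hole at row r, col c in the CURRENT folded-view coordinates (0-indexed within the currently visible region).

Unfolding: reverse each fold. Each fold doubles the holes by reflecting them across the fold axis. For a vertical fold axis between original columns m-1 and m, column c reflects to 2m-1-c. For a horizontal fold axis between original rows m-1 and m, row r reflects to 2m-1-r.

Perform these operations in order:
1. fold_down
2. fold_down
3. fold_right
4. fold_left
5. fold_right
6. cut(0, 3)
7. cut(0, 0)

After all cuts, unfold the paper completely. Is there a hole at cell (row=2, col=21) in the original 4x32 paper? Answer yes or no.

Answer: no

Derivation:
Op 1 fold_down: fold axis h@2; visible region now rows[2,4) x cols[0,32) = 2x32
Op 2 fold_down: fold axis h@3; visible region now rows[3,4) x cols[0,32) = 1x32
Op 3 fold_right: fold axis v@16; visible region now rows[3,4) x cols[16,32) = 1x16
Op 4 fold_left: fold axis v@24; visible region now rows[3,4) x cols[16,24) = 1x8
Op 5 fold_right: fold axis v@20; visible region now rows[3,4) x cols[20,24) = 1x4
Op 6 cut(0, 3): punch at orig (3,23); cuts so far [(3, 23)]; region rows[3,4) x cols[20,24) = 1x4
Op 7 cut(0, 0): punch at orig (3,20); cuts so far [(3, 20), (3, 23)]; region rows[3,4) x cols[20,24) = 1x4
Unfold 1 (reflect across v@20): 4 holes -> [(3, 16), (3, 19), (3, 20), (3, 23)]
Unfold 2 (reflect across v@24): 8 holes -> [(3, 16), (3, 19), (3, 20), (3, 23), (3, 24), (3, 27), (3, 28), (3, 31)]
Unfold 3 (reflect across v@16): 16 holes -> [(3, 0), (3, 3), (3, 4), (3, 7), (3, 8), (3, 11), (3, 12), (3, 15), (3, 16), (3, 19), (3, 20), (3, 23), (3, 24), (3, 27), (3, 28), (3, 31)]
Unfold 4 (reflect across h@3): 32 holes -> [(2, 0), (2, 3), (2, 4), (2, 7), (2, 8), (2, 11), (2, 12), (2, 15), (2, 16), (2, 19), (2, 20), (2, 23), (2, 24), (2, 27), (2, 28), (2, 31), (3, 0), (3, 3), (3, 4), (3, 7), (3, 8), (3, 11), (3, 12), (3, 15), (3, 16), (3, 19), (3, 20), (3, 23), (3, 24), (3, 27), (3, 28), (3, 31)]
Unfold 5 (reflect across h@2): 64 holes -> [(0, 0), (0, 3), (0, 4), (0, 7), (0, 8), (0, 11), (0, 12), (0, 15), (0, 16), (0, 19), (0, 20), (0, 23), (0, 24), (0, 27), (0, 28), (0, 31), (1, 0), (1, 3), (1, 4), (1, 7), (1, 8), (1, 11), (1, 12), (1, 15), (1, 16), (1, 19), (1, 20), (1, 23), (1, 24), (1, 27), (1, 28), (1, 31), (2, 0), (2, 3), (2, 4), (2, 7), (2, 8), (2, 11), (2, 12), (2, 15), (2, 16), (2, 19), (2, 20), (2, 23), (2, 24), (2, 27), (2, 28), (2, 31), (3, 0), (3, 3), (3, 4), (3, 7), (3, 8), (3, 11), (3, 12), (3, 15), (3, 16), (3, 19), (3, 20), (3, 23), (3, 24), (3, 27), (3, 28), (3, 31)]
Holes: [(0, 0), (0, 3), (0, 4), (0, 7), (0, 8), (0, 11), (0, 12), (0, 15), (0, 16), (0, 19), (0, 20), (0, 23), (0, 24), (0, 27), (0, 28), (0, 31), (1, 0), (1, 3), (1, 4), (1, 7), (1, 8), (1, 11), (1, 12), (1, 15), (1, 16), (1, 19), (1, 20), (1, 23), (1, 24), (1, 27), (1, 28), (1, 31), (2, 0), (2, 3), (2, 4), (2, 7), (2, 8), (2, 11), (2, 12), (2, 15), (2, 16), (2, 19), (2, 20), (2, 23), (2, 24), (2, 27), (2, 28), (2, 31), (3, 0), (3, 3), (3, 4), (3, 7), (3, 8), (3, 11), (3, 12), (3, 15), (3, 16), (3, 19), (3, 20), (3, 23), (3, 24), (3, 27), (3, 28), (3, 31)]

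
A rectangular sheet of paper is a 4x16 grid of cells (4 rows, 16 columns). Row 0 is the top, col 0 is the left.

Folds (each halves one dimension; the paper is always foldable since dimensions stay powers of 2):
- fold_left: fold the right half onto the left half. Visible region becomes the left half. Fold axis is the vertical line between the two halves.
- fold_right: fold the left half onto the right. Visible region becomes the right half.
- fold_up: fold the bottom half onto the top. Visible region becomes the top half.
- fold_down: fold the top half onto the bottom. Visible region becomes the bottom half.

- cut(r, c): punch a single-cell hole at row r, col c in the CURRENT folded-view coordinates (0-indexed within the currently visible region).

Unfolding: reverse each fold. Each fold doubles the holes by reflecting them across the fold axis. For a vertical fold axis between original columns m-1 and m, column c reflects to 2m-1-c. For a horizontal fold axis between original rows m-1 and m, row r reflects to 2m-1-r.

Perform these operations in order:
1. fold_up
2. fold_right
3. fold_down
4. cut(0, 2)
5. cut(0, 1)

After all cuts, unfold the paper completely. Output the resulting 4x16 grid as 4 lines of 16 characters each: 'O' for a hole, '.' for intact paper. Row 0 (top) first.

Answer: .....OO..OO.....
.....OO..OO.....
.....OO..OO.....
.....OO..OO.....

Derivation:
Op 1 fold_up: fold axis h@2; visible region now rows[0,2) x cols[0,16) = 2x16
Op 2 fold_right: fold axis v@8; visible region now rows[0,2) x cols[8,16) = 2x8
Op 3 fold_down: fold axis h@1; visible region now rows[1,2) x cols[8,16) = 1x8
Op 4 cut(0, 2): punch at orig (1,10); cuts so far [(1, 10)]; region rows[1,2) x cols[8,16) = 1x8
Op 5 cut(0, 1): punch at orig (1,9); cuts so far [(1, 9), (1, 10)]; region rows[1,2) x cols[8,16) = 1x8
Unfold 1 (reflect across h@1): 4 holes -> [(0, 9), (0, 10), (1, 9), (1, 10)]
Unfold 2 (reflect across v@8): 8 holes -> [(0, 5), (0, 6), (0, 9), (0, 10), (1, 5), (1, 6), (1, 9), (1, 10)]
Unfold 3 (reflect across h@2): 16 holes -> [(0, 5), (0, 6), (0, 9), (0, 10), (1, 5), (1, 6), (1, 9), (1, 10), (2, 5), (2, 6), (2, 9), (2, 10), (3, 5), (3, 6), (3, 9), (3, 10)]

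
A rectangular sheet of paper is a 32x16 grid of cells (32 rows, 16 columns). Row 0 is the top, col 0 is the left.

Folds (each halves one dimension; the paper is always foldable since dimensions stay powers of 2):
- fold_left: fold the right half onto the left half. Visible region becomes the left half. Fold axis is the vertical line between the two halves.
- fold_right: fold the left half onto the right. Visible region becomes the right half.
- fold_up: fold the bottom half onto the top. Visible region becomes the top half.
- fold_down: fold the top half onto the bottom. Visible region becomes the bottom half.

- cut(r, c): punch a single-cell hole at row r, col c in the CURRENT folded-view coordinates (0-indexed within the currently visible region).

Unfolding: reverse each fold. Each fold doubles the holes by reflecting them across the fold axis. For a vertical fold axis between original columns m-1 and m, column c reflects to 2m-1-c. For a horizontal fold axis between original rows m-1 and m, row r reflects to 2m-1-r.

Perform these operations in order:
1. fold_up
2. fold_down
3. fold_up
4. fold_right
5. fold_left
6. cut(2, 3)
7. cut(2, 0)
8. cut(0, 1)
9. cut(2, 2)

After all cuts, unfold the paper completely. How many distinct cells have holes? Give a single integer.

Op 1 fold_up: fold axis h@16; visible region now rows[0,16) x cols[0,16) = 16x16
Op 2 fold_down: fold axis h@8; visible region now rows[8,16) x cols[0,16) = 8x16
Op 3 fold_up: fold axis h@12; visible region now rows[8,12) x cols[0,16) = 4x16
Op 4 fold_right: fold axis v@8; visible region now rows[8,12) x cols[8,16) = 4x8
Op 5 fold_left: fold axis v@12; visible region now rows[8,12) x cols[8,12) = 4x4
Op 6 cut(2, 3): punch at orig (10,11); cuts so far [(10, 11)]; region rows[8,12) x cols[8,12) = 4x4
Op 7 cut(2, 0): punch at orig (10,8); cuts so far [(10, 8), (10, 11)]; region rows[8,12) x cols[8,12) = 4x4
Op 8 cut(0, 1): punch at orig (8,9); cuts so far [(8, 9), (10, 8), (10, 11)]; region rows[8,12) x cols[8,12) = 4x4
Op 9 cut(2, 2): punch at orig (10,10); cuts so far [(8, 9), (10, 8), (10, 10), (10, 11)]; region rows[8,12) x cols[8,12) = 4x4
Unfold 1 (reflect across v@12): 8 holes -> [(8, 9), (8, 14), (10, 8), (10, 10), (10, 11), (10, 12), (10, 13), (10, 15)]
Unfold 2 (reflect across v@8): 16 holes -> [(8, 1), (8, 6), (8, 9), (8, 14), (10, 0), (10, 2), (10, 3), (10, 4), (10, 5), (10, 7), (10, 8), (10, 10), (10, 11), (10, 12), (10, 13), (10, 15)]
Unfold 3 (reflect across h@12): 32 holes -> [(8, 1), (8, 6), (8, 9), (8, 14), (10, 0), (10, 2), (10, 3), (10, 4), (10, 5), (10, 7), (10, 8), (10, 10), (10, 11), (10, 12), (10, 13), (10, 15), (13, 0), (13, 2), (13, 3), (13, 4), (13, 5), (13, 7), (13, 8), (13, 10), (13, 11), (13, 12), (13, 13), (13, 15), (15, 1), (15, 6), (15, 9), (15, 14)]
Unfold 4 (reflect across h@8): 64 holes -> [(0, 1), (0, 6), (0, 9), (0, 14), (2, 0), (2, 2), (2, 3), (2, 4), (2, 5), (2, 7), (2, 8), (2, 10), (2, 11), (2, 12), (2, 13), (2, 15), (5, 0), (5, 2), (5, 3), (5, 4), (5, 5), (5, 7), (5, 8), (5, 10), (5, 11), (5, 12), (5, 13), (5, 15), (7, 1), (7, 6), (7, 9), (7, 14), (8, 1), (8, 6), (8, 9), (8, 14), (10, 0), (10, 2), (10, 3), (10, 4), (10, 5), (10, 7), (10, 8), (10, 10), (10, 11), (10, 12), (10, 13), (10, 15), (13, 0), (13, 2), (13, 3), (13, 4), (13, 5), (13, 7), (13, 8), (13, 10), (13, 11), (13, 12), (13, 13), (13, 15), (15, 1), (15, 6), (15, 9), (15, 14)]
Unfold 5 (reflect across h@16): 128 holes -> [(0, 1), (0, 6), (0, 9), (0, 14), (2, 0), (2, 2), (2, 3), (2, 4), (2, 5), (2, 7), (2, 8), (2, 10), (2, 11), (2, 12), (2, 13), (2, 15), (5, 0), (5, 2), (5, 3), (5, 4), (5, 5), (5, 7), (5, 8), (5, 10), (5, 11), (5, 12), (5, 13), (5, 15), (7, 1), (7, 6), (7, 9), (7, 14), (8, 1), (8, 6), (8, 9), (8, 14), (10, 0), (10, 2), (10, 3), (10, 4), (10, 5), (10, 7), (10, 8), (10, 10), (10, 11), (10, 12), (10, 13), (10, 15), (13, 0), (13, 2), (13, 3), (13, 4), (13, 5), (13, 7), (13, 8), (13, 10), (13, 11), (13, 12), (13, 13), (13, 15), (15, 1), (15, 6), (15, 9), (15, 14), (16, 1), (16, 6), (16, 9), (16, 14), (18, 0), (18, 2), (18, 3), (18, 4), (18, 5), (18, 7), (18, 8), (18, 10), (18, 11), (18, 12), (18, 13), (18, 15), (21, 0), (21, 2), (21, 3), (21, 4), (21, 5), (21, 7), (21, 8), (21, 10), (21, 11), (21, 12), (21, 13), (21, 15), (23, 1), (23, 6), (23, 9), (23, 14), (24, 1), (24, 6), (24, 9), (24, 14), (26, 0), (26, 2), (26, 3), (26, 4), (26, 5), (26, 7), (26, 8), (26, 10), (26, 11), (26, 12), (26, 13), (26, 15), (29, 0), (29, 2), (29, 3), (29, 4), (29, 5), (29, 7), (29, 8), (29, 10), (29, 11), (29, 12), (29, 13), (29, 15), (31, 1), (31, 6), (31, 9), (31, 14)]

Answer: 128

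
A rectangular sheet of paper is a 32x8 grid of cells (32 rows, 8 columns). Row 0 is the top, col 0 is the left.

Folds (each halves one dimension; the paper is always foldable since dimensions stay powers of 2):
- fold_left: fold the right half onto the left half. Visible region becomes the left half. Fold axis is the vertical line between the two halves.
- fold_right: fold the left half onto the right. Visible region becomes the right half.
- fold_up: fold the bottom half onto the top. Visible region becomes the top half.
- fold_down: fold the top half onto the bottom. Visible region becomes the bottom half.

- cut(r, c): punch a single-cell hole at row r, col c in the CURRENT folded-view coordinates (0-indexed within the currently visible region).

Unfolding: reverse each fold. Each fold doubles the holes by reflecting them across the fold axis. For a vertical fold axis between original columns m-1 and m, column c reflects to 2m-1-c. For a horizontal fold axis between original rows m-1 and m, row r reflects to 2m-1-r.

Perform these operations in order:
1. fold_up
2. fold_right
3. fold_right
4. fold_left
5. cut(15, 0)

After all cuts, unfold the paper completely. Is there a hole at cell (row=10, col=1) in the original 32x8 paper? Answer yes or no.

Op 1 fold_up: fold axis h@16; visible region now rows[0,16) x cols[0,8) = 16x8
Op 2 fold_right: fold axis v@4; visible region now rows[0,16) x cols[4,8) = 16x4
Op 3 fold_right: fold axis v@6; visible region now rows[0,16) x cols[6,8) = 16x2
Op 4 fold_left: fold axis v@7; visible region now rows[0,16) x cols[6,7) = 16x1
Op 5 cut(15, 0): punch at orig (15,6); cuts so far [(15, 6)]; region rows[0,16) x cols[6,7) = 16x1
Unfold 1 (reflect across v@7): 2 holes -> [(15, 6), (15, 7)]
Unfold 2 (reflect across v@6): 4 holes -> [(15, 4), (15, 5), (15, 6), (15, 7)]
Unfold 3 (reflect across v@4): 8 holes -> [(15, 0), (15, 1), (15, 2), (15, 3), (15, 4), (15, 5), (15, 6), (15, 7)]
Unfold 4 (reflect across h@16): 16 holes -> [(15, 0), (15, 1), (15, 2), (15, 3), (15, 4), (15, 5), (15, 6), (15, 7), (16, 0), (16, 1), (16, 2), (16, 3), (16, 4), (16, 5), (16, 6), (16, 7)]
Holes: [(15, 0), (15, 1), (15, 2), (15, 3), (15, 4), (15, 5), (15, 6), (15, 7), (16, 0), (16, 1), (16, 2), (16, 3), (16, 4), (16, 5), (16, 6), (16, 7)]

Answer: no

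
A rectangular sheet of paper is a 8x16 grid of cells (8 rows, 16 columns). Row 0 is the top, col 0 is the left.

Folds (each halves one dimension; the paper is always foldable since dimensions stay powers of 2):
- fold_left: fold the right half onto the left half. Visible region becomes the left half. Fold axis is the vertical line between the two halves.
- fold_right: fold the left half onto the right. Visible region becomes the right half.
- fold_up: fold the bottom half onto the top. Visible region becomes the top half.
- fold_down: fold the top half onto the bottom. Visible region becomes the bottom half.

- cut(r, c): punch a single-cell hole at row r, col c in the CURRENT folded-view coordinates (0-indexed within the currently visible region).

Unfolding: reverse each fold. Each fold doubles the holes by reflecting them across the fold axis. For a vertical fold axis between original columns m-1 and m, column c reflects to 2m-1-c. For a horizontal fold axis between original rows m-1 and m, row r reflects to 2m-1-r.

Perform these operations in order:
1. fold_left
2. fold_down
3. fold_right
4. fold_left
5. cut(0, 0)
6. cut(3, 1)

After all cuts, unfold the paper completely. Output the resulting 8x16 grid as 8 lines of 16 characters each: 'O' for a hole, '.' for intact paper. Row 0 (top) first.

Answer: .OO..OO..OO..OO.
................
................
O..OO..OO..OO..O
O..OO..OO..OO..O
................
................
.OO..OO..OO..OO.

Derivation:
Op 1 fold_left: fold axis v@8; visible region now rows[0,8) x cols[0,8) = 8x8
Op 2 fold_down: fold axis h@4; visible region now rows[4,8) x cols[0,8) = 4x8
Op 3 fold_right: fold axis v@4; visible region now rows[4,8) x cols[4,8) = 4x4
Op 4 fold_left: fold axis v@6; visible region now rows[4,8) x cols[4,6) = 4x2
Op 5 cut(0, 0): punch at orig (4,4); cuts so far [(4, 4)]; region rows[4,8) x cols[4,6) = 4x2
Op 6 cut(3, 1): punch at orig (7,5); cuts so far [(4, 4), (7, 5)]; region rows[4,8) x cols[4,6) = 4x2
Unfold 1 (reflect across v@6): 4 holes -> [(4, 4), (4, 7), (7, 5), (7, 6)]
Unfold 2 (reflect across v@4): 8 holes -> [(4, 0), (4, 3), (4, 4), (4, 7), (7, 1), (7, 2), (7, 5), (7, 6)]
Unfold 3 (reflect across h@4): 16 holes -> [(0, 1), (0, 2), (0, 5), (0, 6), (3, 0), (3, 3), (3, 4), (3, 7), (4, 0), (4, 3), (4, 4), (4, 7), (7, 1), (7, 2), (7, 5), (7, 6)]
Unfold 4 (reflect across v@8): 32 holes -> [(0, 1), (0, 2), (0, 5), (0, 6), (0, 9), (0, 10), (0, 13), (0, 14), (3, 0), (3, 3), (3, 4), (3, 7), (3, 8), (3, 11), (3, 12), (3, 15), (4, 0), (4, 3), (4, 4), (4, 7), (4, 8), (4, 11), (4, 12), (4, 15), (7, 1), (7, 2), (7, 5), (7, 6), (7, 9), (7, 10), (7, 13), (7, 14)]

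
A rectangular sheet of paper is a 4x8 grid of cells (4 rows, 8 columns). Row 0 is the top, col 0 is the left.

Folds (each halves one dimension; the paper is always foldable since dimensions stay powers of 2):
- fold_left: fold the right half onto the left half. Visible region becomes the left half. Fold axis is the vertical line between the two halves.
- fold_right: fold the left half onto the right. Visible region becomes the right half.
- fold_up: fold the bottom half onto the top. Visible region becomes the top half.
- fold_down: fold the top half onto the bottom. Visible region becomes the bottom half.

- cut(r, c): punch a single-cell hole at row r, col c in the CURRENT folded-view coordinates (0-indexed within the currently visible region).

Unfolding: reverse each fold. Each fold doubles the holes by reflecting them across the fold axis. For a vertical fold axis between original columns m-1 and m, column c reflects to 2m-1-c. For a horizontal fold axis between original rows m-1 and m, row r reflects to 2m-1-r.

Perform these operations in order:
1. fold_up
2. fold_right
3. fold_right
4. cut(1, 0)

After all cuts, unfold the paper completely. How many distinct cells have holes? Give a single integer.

Op 1 fold_up: fold axis h@2; visible region now rows[0,2) x cols[0,8) = 2x8
Op 2 fold_right: fold axis v@4; visible region now rows[0,2) x cols[4,8) = 2x4
Op 3 fold_right: fold axis v@6; visible region now rows[0,2) x cols[6,8) = 2x2
Op 4 cut(1, 0): punch at orig (1,6); cuts so far [(1, 6)]; region rows[0,2) x cols[6,8) = 2x2
Unfold 1 (reflect across v@6): 2 holes -> [(1, 5), (1, 6)]
Unfold 2 (reflect across v@4): 4 holes -> [(1, 1), (1, 2), (1, 5), (1, 6)]
Unfold 3 (reflect across h@2): 8 holes -> [(1, 1), (1, 2), (1, 5), (1, 6), (2, 1), (2, 2), (2, 5), (2, 6)]

Answer: 8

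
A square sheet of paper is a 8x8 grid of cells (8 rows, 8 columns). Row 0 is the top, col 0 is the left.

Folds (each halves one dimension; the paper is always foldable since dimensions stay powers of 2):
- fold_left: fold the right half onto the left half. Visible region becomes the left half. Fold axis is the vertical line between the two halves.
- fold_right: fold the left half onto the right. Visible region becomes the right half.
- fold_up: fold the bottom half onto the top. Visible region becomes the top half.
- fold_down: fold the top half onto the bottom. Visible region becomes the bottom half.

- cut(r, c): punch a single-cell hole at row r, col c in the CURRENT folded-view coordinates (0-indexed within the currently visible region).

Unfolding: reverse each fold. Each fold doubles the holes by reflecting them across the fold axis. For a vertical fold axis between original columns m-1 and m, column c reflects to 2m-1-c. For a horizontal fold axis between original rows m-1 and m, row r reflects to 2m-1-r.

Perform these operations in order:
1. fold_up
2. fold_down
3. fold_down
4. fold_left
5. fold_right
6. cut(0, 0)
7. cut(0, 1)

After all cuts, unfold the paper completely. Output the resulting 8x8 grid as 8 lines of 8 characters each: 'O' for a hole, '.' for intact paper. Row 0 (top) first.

Answer: OOOOOOOO
OOOOOOOO
OOOOOOOO
OOOOOOOO
OOOOOOOO
OOOOOOOO
OOOOOOOO
OOOOOOOO

Derivation:
Op 1 fold_up: fold axis h@4; visible region now rows[0,4) x cols[0,8) = 4x8
Op 2 fold_down: fold axis h@2; visible region now rows[2,4) x cols[0,8) = 2x8
Op 3 fold_down: fold axis h@3; visible region now rows[3,4) x cols[0,8) = 1x8
Op 4 fold_left: fold axis v@4; visible region now rows[3,4) x cols[0,4) = 1x4
Op 5 fold_right: fold axis v@2; visible region now rows[3,4) x cols[2,4) = 1x2
Op 6 cut(0, 0): punch at orig (3,2); cuts so far [(3, 2)]; region rows[3,4) x cols[2,4) = 1x2
Op 7 cut(0, 1): punch at orig (3,3); cuts so far [(3, 2), (3, 3)]; region rows[3,4) x cols[2,4) = 1x2
Unfold 1 (reflect across v@2): 4 holes -> [(3, 0), (3, 1), (3, 2), (3, 3)]
Unfold 2 (reflect across v@4): 8 holes -> [(3, 0), (3, 1), (3, 2), (3, 3), (3, 4), (3, 5), (3, 6), (3, 7)]
Unfold 3 (reflect across h@3): 16 holes -> [(2, 0), (2, 1), (2, 2), (2, 3), (2, 4), (2, 5), (2, 6), (2, 7), (3, 0), (3, 1), (3, 2), (3, 3), (3, 4), (3, 5), (3, 6), (3, 7)]
Unfold 4 (reflect across h@2): 32 holes -> [(0, 0), (0, 1), (0, 2), (0, 3), (0, 4), (0, 5), (0, 6), (0, 7), (1, 0), (1, 1), (1, 2), (1, 3), (1, 4), (1, 5), (1, 6), (1, 7), (2, 0), (2, 1), (2, 2), (2, 3), (2, 4), (2, 5), (2, 6), (2, 7), (3, 0), (3, 1), (3, 2), (3, 3), (3, 4), (3, 5), (3, 6), (3, 7)]
Unfold 5 (reflect across h@4): 64 holes -> [(0, 0), (0, 1), (0, 2), (0, 3), (0, 4), (0, 5), (0, 6), (0, 7), (1, 0), (1, 1), (1, 2), (1, 3), (1, 4), (1, 5), (1, 6), (1, 7), (2, 0), (2, 1), (2, 2), (2, 3), (2, 4), (2, 5), (2, 6), (2, 7), (3, 0), (3, 1), (3, 2), (3, 3), (3, 4), (3, 5), (3, 6), (3, 7), (4, 0), (4, 1), (4, 2), (4, 3), (4, 4), (4, 5), (4, 6), (4, 7), (5, 0), (5, 1), (5, 2), (5, 3), (5, 4), (5, 5), (5, 6), (5, 7), (6, 0), (6, 1), (6, 2), (6, 3), (6, 4), (6, 5), (6, 6), (6, 7), (7, 0), (7, 1), (7, 2), (7, 3), (7, 4), (7, 5), (7, 6), (7, 7)]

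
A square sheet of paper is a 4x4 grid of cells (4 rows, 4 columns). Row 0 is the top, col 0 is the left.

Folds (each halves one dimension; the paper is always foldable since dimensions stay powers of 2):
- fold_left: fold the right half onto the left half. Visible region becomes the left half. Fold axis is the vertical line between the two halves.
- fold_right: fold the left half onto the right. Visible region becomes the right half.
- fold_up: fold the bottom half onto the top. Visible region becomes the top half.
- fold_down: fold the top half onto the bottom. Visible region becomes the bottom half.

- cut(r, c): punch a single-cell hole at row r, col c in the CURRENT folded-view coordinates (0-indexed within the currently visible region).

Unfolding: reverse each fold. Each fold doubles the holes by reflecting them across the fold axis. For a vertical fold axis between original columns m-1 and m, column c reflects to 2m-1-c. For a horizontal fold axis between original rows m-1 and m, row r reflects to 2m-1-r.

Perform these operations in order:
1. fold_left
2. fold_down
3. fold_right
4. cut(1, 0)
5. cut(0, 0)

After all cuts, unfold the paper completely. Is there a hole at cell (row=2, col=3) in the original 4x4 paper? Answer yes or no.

Op 1 fold_left: fold axis v@2; visible region now rows[0,4) x cols[0,2) = 4x2
Op 2 fold_down: fold axis h@2; visible region now rows[2,4) x cols[0,2) = 2x2
Op 3 fold_right: fold axis v@1; visible region now rows[2,4) x cols[1,2) = 2x1
Op 4 cut(1, 0): punch at orig (3,1); cuts so far [(3, 1)]; region rows[2,4) x cols[1,2) = 2x1
Op 5 cut(0, 0): punch at orig (2,1); cuts so far [(2, 1), (3, 1)]; region rows[2,4) x cols[1,2) = 2x1
Unfold 1 (reflect across v@1): 4 holes -> [(2, 0), (2, 1), (3, 0), (3, 1)]
Unfold 2 (reflect across h@2): 8 holes -> [(0, 0), (0, 1), (1, 0), (1, 1), (2, 0), (2, 1), (3, 0), (3, 1)]
Unfold 3 (reflect across v@2): 16 holes -> [(0, 0), (0, 1), (0, 2), (0, 3), (1, 0), (1, 1), (1, 2), (1, 3), (2, 0), (2, 1), (2, 2), (2, 3), (3, 0), (3, 1), (3, 2), (3, 3)]
Holes: [(0, 0), (0, 1), (0, 2), (0, 3), (1, 0), (1, 1), (1, 2), (1, 3), (2, 0), (2, 1), (2, 2), (2, 3), (3, 0), (3, 1), (3, 2), (3, 3)]

Answer: yes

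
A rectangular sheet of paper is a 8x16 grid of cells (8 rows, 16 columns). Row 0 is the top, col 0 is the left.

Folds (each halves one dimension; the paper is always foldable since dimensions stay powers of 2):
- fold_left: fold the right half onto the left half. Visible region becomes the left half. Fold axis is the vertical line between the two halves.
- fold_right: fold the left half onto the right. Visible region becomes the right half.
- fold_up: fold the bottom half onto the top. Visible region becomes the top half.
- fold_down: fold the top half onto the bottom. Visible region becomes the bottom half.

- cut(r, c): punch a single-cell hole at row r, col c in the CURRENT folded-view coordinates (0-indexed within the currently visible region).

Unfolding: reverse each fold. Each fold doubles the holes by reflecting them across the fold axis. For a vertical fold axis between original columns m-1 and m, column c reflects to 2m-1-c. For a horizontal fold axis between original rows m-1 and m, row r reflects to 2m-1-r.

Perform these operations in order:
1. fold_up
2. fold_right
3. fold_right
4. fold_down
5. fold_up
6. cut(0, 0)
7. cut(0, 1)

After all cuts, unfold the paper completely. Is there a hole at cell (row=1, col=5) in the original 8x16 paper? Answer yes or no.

Op 1 fold_up: fold axis h@4; visible region now rows[0,4) x cols[0,16) = 4x16
Op 2 fold_right: fold axis v@8; visible region now rows[0,4) x cols[8,16) = 4x8
Op 3 fold_right: fold axis v@12; visible region now rows[0,4) x cols[12,16) = 4x4
Op 4 fold_down: fold axis h@2; visible region now rows[2,4) x cols[12,16) = 2x4
Op 5 fold_up: fold axis h@3; visible region now rows[2,3) x cols[12,16) = 1x4
Op 6 cut(0, 0): punch at orig (2,12); cuts so far [(2, 12)]; region rows[2,3) x cols[12,16) = 1x4
Op 7 cut(0, 1): punch at orig (2,13); cuts so far [(2, 12), (2, 13)]; region rows[2,3) x cols[12,16) = 1x4
Unfold 1 (reflect across h@3): 4 holes -> [(2, 12), (2, 13), (3, 12), (3, 13)]
Unfold 2 (reflect across h@2): 8 holes -> [(0, 12), (0, 13), (1, 12), (1, 13), (2, 12), (2, 13), (3, 12), (3, 13)]
Unfold 3 (reflect across v@12): 16 holes -> [(0, 10), (0, 11), (0, 12), (0, 13), (1, 10), (1, 11), (1, 12), (1, 13), (2, 10), (2, 11), (2, 12), (2, 13), (3, 10), (3, 11), (3, 12), (3, 13)]
Unfold 4 (reflect across v@8): 32 holes -> [(0, 2), (0, 3), (0, 4), (0, 5), (0, 10), (0, 11), (0, 12), (0, 13), (1, 2), (1, 3), (1, 4), (1, 5), (1, 10), (1, 11), (1, 12), (1, 13), (2, 2), (2, 3), (2, 4), (2, 5), (2, 10), (2, 11), (2, 12), (2, 13), (3, 2), (3, 3), (3, 4), (3, 5), (3, 10), (3, 11), (3, 12), (3, 13)]
Unfold 5 (reflect across h@4): 64 holes -> [(0, 2), (0, 3), (0, 4), (0, 5), (0, 10), (0, 11), (0, 12), (0, 13), (1, 2), (1, 3), (1, 4), (1, 5), (1, 10), (1, 11), (1, 12), (1, 13), (2, 2), (2, 3), (2, 4), (2, 5), (2, 10), (2, 11), (2, 12), (2, 13), (3, 2), (3, 3), (3, 4), (3, 5), (3, 10), (3, 11), (3, 12), (3, 13), (4, 2), (4, 3), (4, 4), (4, 5), (4, 10), (4, 11), (4, 12), (4, 13), (5, 2), (5, 3), (5, 4), (5, 5), (5, 10), (5, 11), (5, 12), (5, 13), (6, 2), (6, 3), (6, 4), (6, 5), (6, 10), (6, 11), (6, 12), (6, 13), (7, 2), (7, 3), (7, 4), (7, 5), (7, 10), (7, 11), (7, 12), (7, 13)]
Holes: [(0, 2), (0, 3), (0, 4), (0, 5), (0, 10), (0, 11), (0, 12), (0, 13), (1, 2), (1, 3), (1, 4), (1, 5), (1, 10), (1, 11), (1, 12), (1, 13), (2, 2), (2, 3), (2, 4), (2, 5), (2, 10), (2, 11), (2, 12), (2, 13), (3, 2), (3, 3), (3, 4), (3, 5), (3, 10), (3, 11), (3, 12), (3, 13), (4, 2), (4, 3), (4, 4), (4, 5), (4, 10), (4, 11), (4, 12), (4, 13), (5, 2), (5, 3), (5, 4), (5, 5), (5, 10), (5, 11), (5, 12), (5, 13), (6, 2), (6, 3), (6, 4), (6, 5), (6, 10), (6, 11), (6, 12), (6, 13), (7, 2), (7, 3), (7, 4), (7, 5), (7, 10), (7, 11), (7, 12), (7, 13)]

Answer: yes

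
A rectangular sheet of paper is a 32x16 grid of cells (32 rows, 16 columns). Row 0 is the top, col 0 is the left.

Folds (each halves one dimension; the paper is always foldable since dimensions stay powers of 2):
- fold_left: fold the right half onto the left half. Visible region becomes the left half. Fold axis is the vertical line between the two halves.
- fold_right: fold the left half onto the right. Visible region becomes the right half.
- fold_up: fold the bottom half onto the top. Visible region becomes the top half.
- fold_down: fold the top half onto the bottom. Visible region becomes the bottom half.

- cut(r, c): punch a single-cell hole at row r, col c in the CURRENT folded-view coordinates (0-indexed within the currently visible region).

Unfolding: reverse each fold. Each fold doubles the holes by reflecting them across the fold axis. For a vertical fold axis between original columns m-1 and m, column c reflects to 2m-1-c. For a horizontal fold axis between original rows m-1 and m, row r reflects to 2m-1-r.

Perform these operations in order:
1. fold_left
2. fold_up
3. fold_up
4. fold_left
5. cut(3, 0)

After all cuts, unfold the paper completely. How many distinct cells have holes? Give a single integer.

Answer: 16

Derivation:
Op 1 fold_left: fold axis v@8; visible region now rows[0,32) x cols[0,8) = 32x8
Op 2 fold_up: fold axis h@16; visible region now rows[0,16) x cols[0,8) = 16x8
Op 3 fold_up: fold axis h@8; visible region now rows[0,8) x cols[0,8) = 8x8
Op 4 fold_left: fold axis v@4; visible region now rows[0,8) x cols[0,4) = 8x4
Op 5 cut(3, 0): punch at orig (3,0); cuts so far [(3, 0)]; region rows[0,8) x cols[0,4) = 8x4
Unfold 1 (reflect across v@4): 2 holes -> [(3, 0), (3, 7)]
Unfold 2 (reflect across h@8): 4 holes -> [(3, 0), (3, 7), (12, 0), (12, 7)]
Unfold 3 (reflect across h@16): 8 holes -> [(3, 0), (3, 7), (12, 0), (12, 7), (19, 0), (19, 7), (28, 0), (28, 7)]
Unfold 4 (reflect across v@8): 16 holes -> [(3, 0), (3, 7), (3, 8), (3, 15), (12, 0), (12, 7), (12, 8), (12, 15), (19, 0), (19, 7), (19, 8), (19, 15), (28, 0), (28, 7), (28, 8), (28, 15)]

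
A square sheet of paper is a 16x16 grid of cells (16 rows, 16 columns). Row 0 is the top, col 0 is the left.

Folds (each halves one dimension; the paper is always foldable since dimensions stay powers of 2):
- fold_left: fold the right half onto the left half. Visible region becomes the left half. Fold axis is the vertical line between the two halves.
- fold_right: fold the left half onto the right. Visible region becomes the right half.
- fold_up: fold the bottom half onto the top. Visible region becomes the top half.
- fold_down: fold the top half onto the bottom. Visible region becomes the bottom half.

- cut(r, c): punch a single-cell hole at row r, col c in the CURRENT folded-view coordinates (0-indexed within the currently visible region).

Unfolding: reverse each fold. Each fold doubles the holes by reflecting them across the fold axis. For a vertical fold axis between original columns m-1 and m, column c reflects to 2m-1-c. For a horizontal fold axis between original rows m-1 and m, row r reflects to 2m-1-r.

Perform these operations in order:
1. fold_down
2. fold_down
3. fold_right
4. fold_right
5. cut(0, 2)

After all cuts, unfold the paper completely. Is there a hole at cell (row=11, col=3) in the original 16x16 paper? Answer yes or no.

Op 1 fold_down: fold axis h@8; visible region now rows[8,16) x cols[0,16) = 8x16
Op 2 fold_down: fold axis h@12; visible region now rows[12,16) x cols[0,16) = 4x16
Op 3 fold_right: fold axis v@8; visible region now rows[12,16) x cols[8,16) = 4x8
Op 4 fold_right: fold axis v@12; visible region now rows[12,16) x cols[12,16) = 4x4
Op 5 cut(0, 2): punch at orig (12,14); cuts so far [(12, 14)]; region rows[12,16) x cols[12,16) = 4x4
Unfold 1 (reflect across v@12): 2 holes -> [(12, 9), (12, 14)]
Unfold 2 (reflect across v@8): 4 holes -> [(12, 1), (12, 6), (12, 9), (12, 14)]
Unfold 3 (reflect across h@12): 8 holes -> [(11, 1), (11, 6), (11, 9), (11, 14), (12, 1), (12, 6), (12, 9), (12, 14)]
Unfold 4 (reflect across h@8): 16 holes -> [(3, 1), (3, 6), (3, 9), (3, 14), (4, 1), (4, 6), (4, 9), (4, 14), (11, 1), (11, 6), (11, 9), (11, 14), (12, 1), (12, 6), (12, 9), (12, 14)]
Holes: [(3, 1), (3, 6), (3, 9), (3, 14), (4, 1), (4, 6), (4, 9), (4, 14), (11, 1), (11, 6), (11, 9), (11, 14), (12, 1), (12, 6), (12, 9), (12, 14)]

Answer: no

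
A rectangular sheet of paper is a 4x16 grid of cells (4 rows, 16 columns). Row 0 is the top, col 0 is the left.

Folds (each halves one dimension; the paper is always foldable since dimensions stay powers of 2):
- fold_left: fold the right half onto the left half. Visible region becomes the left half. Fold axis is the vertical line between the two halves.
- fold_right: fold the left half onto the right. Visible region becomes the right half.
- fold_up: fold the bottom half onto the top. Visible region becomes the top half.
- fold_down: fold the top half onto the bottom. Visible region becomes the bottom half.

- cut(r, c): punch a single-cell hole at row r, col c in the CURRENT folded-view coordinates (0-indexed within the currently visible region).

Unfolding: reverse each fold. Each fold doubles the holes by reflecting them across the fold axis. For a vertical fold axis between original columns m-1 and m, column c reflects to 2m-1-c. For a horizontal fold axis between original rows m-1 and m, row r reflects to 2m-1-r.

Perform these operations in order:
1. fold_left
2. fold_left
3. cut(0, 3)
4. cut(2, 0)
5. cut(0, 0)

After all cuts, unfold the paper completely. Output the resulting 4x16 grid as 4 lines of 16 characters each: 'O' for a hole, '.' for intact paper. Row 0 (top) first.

Answer: O..OO..OO..OO..O
................
O......OO......O
................

Derivation:
Op 1 fold_left: fold axis v@8; visible region now rows[0,4) x cols[0,8) = 4x8
Op 2 fold_left: fold axis v@4; visible region now rows[0,4) x cols[0,4) = 4x4
Op 3 cut(0, 3): punch at orig (0,3); cuts so far [(0, 3)]; region rows[0,4) x cols[0,4) = 4x4
Op 4 cut(2, 0): punch at orig (2,0); cuts so far [(0, 3), (2, 0)]; region rows[0,4) x cols[0,4) = 4x4
Op 5 cut(0, 0): punch at orig (0,0); cuts so far [(0, 0), (0, 3), (2, 0)]; region rows[0,4) x cols[0,4) = 4x4
Unfold 1 (reflect across v@4): 6 holes -> [(0, 0), (0, 3), (0, 4), (0, 7), (2, 0), (2, 7)]
Unfold 2 (reflect across v@8): 12 holes -> [(0, 0), (0, 3), (0, 4), (0, 7), (0, 8), (0, 11), (0, 12), (0, 15), (2, 0), (2, 7), (2, 8), (2, 15)]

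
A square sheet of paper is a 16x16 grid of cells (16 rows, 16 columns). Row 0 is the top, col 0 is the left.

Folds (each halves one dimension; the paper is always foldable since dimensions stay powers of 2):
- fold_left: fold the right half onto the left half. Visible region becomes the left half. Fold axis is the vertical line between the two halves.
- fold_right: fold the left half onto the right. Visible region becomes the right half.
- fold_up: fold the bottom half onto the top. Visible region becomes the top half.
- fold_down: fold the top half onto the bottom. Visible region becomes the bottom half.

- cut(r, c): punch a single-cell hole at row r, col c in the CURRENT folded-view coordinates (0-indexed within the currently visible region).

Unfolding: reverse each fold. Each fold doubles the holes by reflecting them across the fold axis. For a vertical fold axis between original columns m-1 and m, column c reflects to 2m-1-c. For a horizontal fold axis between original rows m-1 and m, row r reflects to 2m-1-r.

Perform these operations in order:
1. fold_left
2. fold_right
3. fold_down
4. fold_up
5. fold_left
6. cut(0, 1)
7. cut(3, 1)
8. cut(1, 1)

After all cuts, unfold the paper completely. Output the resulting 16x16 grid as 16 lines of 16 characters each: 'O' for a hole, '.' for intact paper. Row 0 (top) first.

Op 1 fold_left: fold axis v@8; visible region now rows[0,16) x cols[0,8) = 16x8
Op 2 fold_right: fold axis v@4; visible region now rows[0,16) x cols[4,8) = 16x4
Op 3 fold_down: fold axis h@8; visible region now rows[8,16) x cols[4,8) = 8x4
Op 4 fold_up: fold axis h@12; visible region now rows[8,12) x cols[4,8) = 4x4
Op 5 fold_left: fold axis v@6; visible region now rows[8,12) x cols[4,6) = 4x2
Op 6 cut(0, 1): punch at orig (8,5); cuts so far [(8, 5)]; region rows[8,12) x cols[4,6) = 4x2
Op 7 cut(3, 1): punch at orig (11,5); cuts so far [(8, 5), (11, 5)]; region rows[8,12) x cols[4,6) = 4x2
Op 8 cut(1, 1): punch at orig (9,5); cuts so far [(8, 5), (9, 5), (11, 5)]; region rows[8,12) x cols[4,6) = 4x2
Unfold 1 (reflect across v@6): 6 holes -> [(8, 5), (8, 6), (9, 5), (9, 6), (11, 5), (11, 6)]
Unfold 2 (reflect across h@12): 12 holes -> [(8, 5), (8, 6), (9, 5), (9, 6), (11, 5), (11, 6), (12, 5), (12, 6), (14, 5), (14, 6), (15, 5), (15, 6)]
Unfold 3 (reflect across h@8): 24 holes -> [(0, 5), (0, 6), (1, 5), (1, 6), (3, 5), (3, 6), (4, 5), (4, 6), (6, 5), (6, 6), (7, 5), (7, 6), (8, 5), (8, 6), (9, 5), (9, 6), (11, 5), (11, 6), (12, 5), (12, 6), (14, 5), (14, 6), (15, 5), (15, 6)]
Unfold 4 (reflect across v@4): 48 holes -> [(0, 1), (0, 2), (0, 5), (0, 6), (1, 1), (1, 2), (1, 5), (1, 6), (3, 1), (3, 2), (3, 5), (3, 6), (4, 1), (4, 2), (4, 5), (4, 6), (6, 1), (6, 2), (6, 5), (6, 6), (7, 1), (7, 2), (7, 5), (7, 6), (8, 1), (8, 2), (8, 5), (8, 6), (9, 1), (9, 2), (9, 5), (9, 6), (11, 1), (11, 2), (11, 5), (11, 6), (12, 1), (12, 2), (12, 5), (12, 6), (14, 1), (14, 2), (14, 5), (14, 6), (15, 1), (15, 2), (15, 5), (15, 6)]
Unfold 5 (reflect across v@8): 96 holes -> [(0, 1), (0, 2), (0, 5), (0, 6), (0, 9), (0, 10), (0, 13), (0, 14), (1, 1), (1, 2), (1, 5), (1, 6), (1, 9), (1, 10), (1, 13), (1, 14), (3, 1), (3, 2), (3, 5), (3, 6), (3, 9), (3, 10), (3, 13), (3, 14), (4, 1), (4, 2), (4, 5), (4, 6), (4, 9), (4, 10), (4, 13), (4, 14), (6, 1), (6, 2), (6, 5), (6, 6), (6, 9), (6, 10), (6, 13), (6, 14), (7, 1), (7, 2), (7, 5), (7, 6), (7, 9), (7, 10), (7, 13), (7, 14), (8, 1), (8, 2), (8, 5), (8, 6), (8, 9), (8, 10), (8, 13), (8, 14), (9, 1), (9, 2), (9, 5), (9, 6), (9, 9), (9, 10), (9, 13), (9, 14), (11, 1), (11, 2), (11, 5), (11, 6), (11, 9), (11, 10), (11, 13), (11, 14), (12, 1), (12, 2), (12, 5), (12, 6), (12, 9), (12, 10), (12, 13), (12, 14), (14, 1), (14, 2), (14, 5), (14, 6), (14, 9), (14, 10), (14, 13), (14, 14), (15, 1), (15, 2), (15, 5), (15, 6), (15, 9), (15, 10), (15, 13), (15, 14)]

Answer: .OO..OO..OO..OO.
.OO..OO..OO..OO.
................
.OO..OO..OO..OO.
.OO..OO..OO..OO.
................
.OO..OO..OO..OO.
.OO..OO..OO..OO.
.OO..OO..OO..OO.
.OO..OO..OO..OO.
................
.OO..OO..OO..OO.
.OO..OO..OO..OO.
................
.OO..OO..OO..OO.
.OO..OO..OO..OO.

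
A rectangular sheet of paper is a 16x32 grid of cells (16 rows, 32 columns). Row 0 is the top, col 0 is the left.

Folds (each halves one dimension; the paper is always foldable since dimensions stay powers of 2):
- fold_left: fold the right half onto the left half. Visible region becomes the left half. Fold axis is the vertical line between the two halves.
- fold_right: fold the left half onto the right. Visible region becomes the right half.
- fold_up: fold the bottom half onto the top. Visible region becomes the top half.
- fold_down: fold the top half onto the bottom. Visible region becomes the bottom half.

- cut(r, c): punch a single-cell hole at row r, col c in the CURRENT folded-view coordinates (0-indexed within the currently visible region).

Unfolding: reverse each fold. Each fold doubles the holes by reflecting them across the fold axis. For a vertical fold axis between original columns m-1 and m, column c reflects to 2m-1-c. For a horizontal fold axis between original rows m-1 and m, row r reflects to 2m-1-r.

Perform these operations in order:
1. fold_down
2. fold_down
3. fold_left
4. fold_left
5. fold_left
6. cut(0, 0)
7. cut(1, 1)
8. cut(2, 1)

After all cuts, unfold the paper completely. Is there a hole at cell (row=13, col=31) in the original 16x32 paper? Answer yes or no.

Op 1 fold_down: fold axis h@8; visible region now rows[8,16) x cols[0,32) = 8x32
Op 2 fold_down: fold axis h@12; visible region now rows[12,16) x cols[0,32) = 4x32
Op 3 fold_left: fold axis v@16; visible region now rows[12,16) x cols[0,16) = 4x16
Op 4 fold_left: fold axis v@8; visible region now rows[12,16) x cols[0,8) = 4x8
Op 5 fold_left: fold axis v@4; visible region now rows[12,16) x cols[0,4) = 4x4
Op 6 cut(0, 0): punch at orig (12,0); cuts so far [(12, 0)]; region rows[12,16) x cols[0,4) = 4x4
Op 7 cut(1, 1): punch at orig (13,1); cuts so far [(12, 0), (13, 1)]; region rows[12,16) x cols[0,4) = 4x4
Op 8 cut(2, 1): punch at orig (14,1); cuts so far [(12, 0), (13, 1), (14, 1)]; region rows[12,16) x cols[0,4) = 4x4
Unfold 1 (reflect across v@4): 6 holes -> [(12, 0), (12, 7), (13, 1), (13, 6), (14, 1), (14, 6)]
Unfold 2 (reflect across v@8): 12 holes -> [(12, 0), (12, 7), (12, 8), (12, 15), (13, 1), (13, 6), (13, 9), (13, 14), (14, 1), (14, 6), (14, 9), (14, 14)]
Unfold 3 (reflect across v@16): 24 holes -> [(12, 0), (12, 7), (12, 8), (12, 15), (12, 16), (12, 23), (12, 24), (12, 31), (13, 1), (13, 6), (13, 9), (13, 14), (13, 17), (13, 22), (13, 25), (13, 30), (14, 1), (14, 6), (14, 9), (14, 14), (14, 17), (14, 22), (14, 25), (14, 30)]
Unfold 4 (reflect across h@12): 48 holes -> [(9, 1), (9, 6), (9, 9), (9, 14), (9, 17), (9, 22), (9, 25), (9, 30), (10, 1), (10, 6), (10, 9), (10, 14), (10, 17), (10, 22), (10, 25), (10, 30), (11, 0), (11, 7), (11, 8), (11, 15), (11, 16), (11, 23), (11, 24), (11, 31), (12, 0), (12, 7), (12, 8), (12, 15), (12, 16), (12, 23), (12, 24), (12, 31), (13, 1), (13, 6), (13, 9), (13, 14), (13, 17), (13, 22), (13, 25), (13, 30), (14, 1), (14, 6), (14, 9), (14, 14), (14, 17), (14, 22), (14, 25), (14, 30)]
Unfold 5 (reflect across h@8): 96 holes -> [(1, 1), (1, 6), (1, 9), (1, 14), (1, 17), (1, 22), (1, 25), (1, 30), (2, 1), (2, 6), (2, 9), (2, 14), (2, 17), (2, 22), (2, 25), (2, 30), (3, 0), (3, 7), (3, 8), (3, 15), (3, 16), (3, 23), (3, 24), (3, 31), (4, 0), (4, 7), (4, 8), (4, 15), (4, 16), (4, 23), (4, 24), (4, 31), (5, 1), (5, 6), (5, 9), (5, 14), (5, 17), (5, 22), (5, 25), (5, 30), (6, 1), (6, 6), (6, 9), (6, 14), (6, 17), (6, 22), (6, 25), (6, 30), (9, 1), (9, 6), (9, 9), (9, 14), (9, 17), (9, 22), (9, 25), (9, 30), (10, 1), (10, 6), (10, 9), (10, 14), (10, 17), (10, 22), (10, 25), (10, 30), (11, 0), (11, 7), (11, 8), (11, 15), (11, 16), (11, 23), (11, 24), (11, 31), (12, 0), (12, 7), (12, 8), (12, 15), (12, 16), (12, 23), (12, 24), (12, 31), (13, 1), (13, 6), (13, 9), (13, 14), (13, 17), (13, 22), (13, 25), (13, 30), (14, 1), (14, 6), (14, 9), (14, 14), (14, 17), (14, 22), (14, 25), (14, 30)]
Holes: [(1, 1), (1, 6), (1, 9), (1, 14), (1, 17), (1, 22), (1, 25), (1, 30), (2, 1), (2, 6), (2, 9), (2, 14), (2, 17), (2, 22), (2, 25), (2, 30), (3, 0), (3, 7), (3, 8), (3, 15), (3, 16), (3, 23), (3, 24), (3, 31), (4, 0), (4, 7), (4, 8), (4, 15), (4, 16), (4, 23), (4, 24), (4, 31), (5, 1), (5, 6), (5, 9), (5, 14), (5, 17), (5, 22), (5, 25), (5, 30), (6, 1), (6, 6), (6, 9), (6, 14), (6, 17), (6, 22), (6, 25), (6, 30), (9, 1), (9, 6), (9, 9), (9, 14), (9, 17), (9, 22), (9, 25), (9, 30), (10, 1), (10, 6), (10, 9), (10, 14), (10, 17), (10, 22), (10, 25), (10, 30), (11, 0), (11, 7), (11, 8), (11, 15), (11, 16), (11, 23), (11, 24), (11, 31), (12, 0), (12, 7), (12, 8), (12, 15), (12, 16), (12, 23), (12, 24), (12, 31), (13, 1), (13, 6), (13, 9), (13, 14), (13, 17), (13, 22), (13, 25), (13, 30), (14, 1), (14, 6), (14, 9), (14, 14), (14, 17), (14, 22), (14, 25), (14, 30)]

Answer: no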